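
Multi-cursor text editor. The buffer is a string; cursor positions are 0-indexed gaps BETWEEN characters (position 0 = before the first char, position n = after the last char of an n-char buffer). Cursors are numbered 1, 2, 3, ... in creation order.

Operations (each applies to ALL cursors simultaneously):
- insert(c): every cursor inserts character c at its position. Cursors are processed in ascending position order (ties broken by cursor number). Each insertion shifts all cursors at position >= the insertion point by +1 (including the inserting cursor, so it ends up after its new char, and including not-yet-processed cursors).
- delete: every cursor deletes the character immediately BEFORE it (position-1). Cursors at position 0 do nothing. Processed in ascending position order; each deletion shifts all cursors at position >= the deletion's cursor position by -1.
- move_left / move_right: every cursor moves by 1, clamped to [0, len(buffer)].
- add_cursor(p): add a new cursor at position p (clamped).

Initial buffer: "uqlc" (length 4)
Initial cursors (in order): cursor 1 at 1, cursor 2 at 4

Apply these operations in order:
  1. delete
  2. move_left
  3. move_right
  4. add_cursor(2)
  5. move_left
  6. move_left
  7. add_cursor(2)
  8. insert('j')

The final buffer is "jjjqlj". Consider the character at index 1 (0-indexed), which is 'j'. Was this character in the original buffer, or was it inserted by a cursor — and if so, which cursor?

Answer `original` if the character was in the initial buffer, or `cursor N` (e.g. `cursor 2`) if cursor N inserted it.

After op 1 (delete): buffer="ql" (len 2), cursors c1@0 c2@2, authorship ..
After op 2 (move_left): buffer="ql" (len 2), cursors c1@0 c2@1, authorship ..
After op 3 (move_right): buffer="ql" (len 2), cursors c1@1 c2@2, authorship ..
After op 4 (add_cursor(2)): buffer="ql" (len 2), cursors c1@1 c2@2 c3@2, authorship ..
After op 5 (move_left): buffer="ql" (len 2), cursors c1@0 c2@1 c3@1, authorship ..
After op 6 (move_left): buffer="ql" (len 2), cursors c1@0 c2@0 c3@0, authorship ..
After op 7 (add_cursor(2)): buffer="ql" (len 2), cursors c1@0 c2@0 c3@0 c4@2, authorship ..
After op 8 (insert('j')): buffer="jjjqlj" (len 6), cursors c1@3 c2@3 c3@3 c4@6, authorship 123..4
Authorship (.=original, N=cursor N): 1 2 3 . . 4
Index 1: author = 2

Answer: cursor 2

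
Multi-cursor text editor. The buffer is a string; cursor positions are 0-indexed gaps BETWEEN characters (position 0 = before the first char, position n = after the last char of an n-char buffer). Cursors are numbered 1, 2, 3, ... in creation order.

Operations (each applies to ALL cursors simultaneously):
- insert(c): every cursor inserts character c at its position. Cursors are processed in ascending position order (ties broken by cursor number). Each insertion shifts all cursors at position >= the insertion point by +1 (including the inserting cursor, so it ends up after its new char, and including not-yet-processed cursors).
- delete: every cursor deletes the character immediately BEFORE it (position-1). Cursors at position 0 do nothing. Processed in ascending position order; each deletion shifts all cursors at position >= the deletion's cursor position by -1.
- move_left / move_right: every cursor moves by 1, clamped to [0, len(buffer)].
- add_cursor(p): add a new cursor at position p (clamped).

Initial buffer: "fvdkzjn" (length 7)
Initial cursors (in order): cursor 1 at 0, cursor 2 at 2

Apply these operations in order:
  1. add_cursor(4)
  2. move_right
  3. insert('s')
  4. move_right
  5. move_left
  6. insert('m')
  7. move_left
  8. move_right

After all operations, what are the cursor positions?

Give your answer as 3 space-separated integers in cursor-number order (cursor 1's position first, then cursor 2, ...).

After op 1 (add_cursor(4)): buffer="fvdkzjn" (len 7), cursors c1@0 c2@2 c3@4, authorship .......
After op 2 (move_right): buffer="fvdkzjn" (len 7), cursors c1@1 c2@3 c3@5, authorship .......
After op 3 (insert('s')): buffer="fsvdskzsjn" (len 10), cursors c1@2 c2@5 c3@8, authorship .1..2..3..
After op 4 (move_right): buffer="fsvdskzsjn" (len 10), cursors c1@3 c2@6 c3@9, authorship .1..2..3..
After op 5 (move_left): buffer="fsvdskzsjn" (len 10), cursors c1@2 c2@5 c3@8, authorship .1..2..3..
After op 6 (insert('m')): buffer="fsmvdsmkzsmjn" (len 13), cursors c1@3 c2@7 c3@11, authorship .11..22..33..
After op 7 (move_left): buffer="fsmvdsmkzsmjn" (len 13), cursors c1@2 c2@6 c3@10, authorship .11..22..33..
After op 8 (move_right): buffer="fsmvdsmkzsmjn" (len 13), cursors c1@3 c2@7 c3@11, authorship .11..22..33..

Answer: 3 7 11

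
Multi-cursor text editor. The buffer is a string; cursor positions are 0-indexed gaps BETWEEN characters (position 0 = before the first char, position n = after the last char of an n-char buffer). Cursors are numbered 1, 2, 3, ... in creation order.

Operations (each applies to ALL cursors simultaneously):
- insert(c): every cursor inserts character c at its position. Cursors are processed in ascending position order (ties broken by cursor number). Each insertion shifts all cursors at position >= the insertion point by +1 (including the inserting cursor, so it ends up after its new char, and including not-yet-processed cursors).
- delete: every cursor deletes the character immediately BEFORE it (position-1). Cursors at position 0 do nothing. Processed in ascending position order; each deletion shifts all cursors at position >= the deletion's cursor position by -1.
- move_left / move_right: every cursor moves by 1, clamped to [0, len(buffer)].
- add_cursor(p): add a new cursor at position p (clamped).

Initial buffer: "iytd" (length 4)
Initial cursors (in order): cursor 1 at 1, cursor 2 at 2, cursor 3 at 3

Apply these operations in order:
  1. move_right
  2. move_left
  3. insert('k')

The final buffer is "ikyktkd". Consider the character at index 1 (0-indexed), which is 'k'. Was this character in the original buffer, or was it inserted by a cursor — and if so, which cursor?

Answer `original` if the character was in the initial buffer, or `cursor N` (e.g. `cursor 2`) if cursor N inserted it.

Answer: cursor 1

Derivation:
After op 1 (move_right): buffer="iytd" (len 4), cursors c1@2 c2@3 c3@4, authorship ....
After op 2 (move_left): buffer="iytd" (len 4), cursors c1@1 c2@2 c3@3, authorship ....
After op 3 (insert('k')): buffer="ikyktkd" (len 7), cursors c1@2 c2@4 c3@6, authorship .1.2.3.
Authorship (.=original, N=cursor N): . 1 . 2 . 3 .
Index 1: author = 1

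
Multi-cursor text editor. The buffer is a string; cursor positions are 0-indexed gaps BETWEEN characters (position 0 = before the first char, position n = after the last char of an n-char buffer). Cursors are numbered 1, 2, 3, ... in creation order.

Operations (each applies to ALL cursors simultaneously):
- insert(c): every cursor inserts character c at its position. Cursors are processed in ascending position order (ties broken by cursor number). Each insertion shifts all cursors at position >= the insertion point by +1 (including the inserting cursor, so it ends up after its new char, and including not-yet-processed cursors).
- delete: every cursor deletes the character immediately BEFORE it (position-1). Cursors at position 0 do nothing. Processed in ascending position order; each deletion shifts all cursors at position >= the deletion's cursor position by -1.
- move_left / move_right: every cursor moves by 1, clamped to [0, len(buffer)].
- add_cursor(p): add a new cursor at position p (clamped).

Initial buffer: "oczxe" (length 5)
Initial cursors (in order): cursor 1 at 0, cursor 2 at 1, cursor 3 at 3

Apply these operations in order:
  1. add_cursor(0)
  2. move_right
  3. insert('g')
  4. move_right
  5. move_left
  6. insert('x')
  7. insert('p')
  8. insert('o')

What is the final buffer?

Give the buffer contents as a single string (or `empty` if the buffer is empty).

Answer: oggxxppoocgxpozxgxpoe

Derivation:
After op 1 (add_cursor(0)): buffer="oczxe" (len 5), cursors c1@0 c4@0 c2@1 c3@3, authorship .....
After op 2 (move_right): buffer="oczxe" (len 5), cursors c1@1 c4@1 c2@2 c3@4, authorship .....
After op 3 (insert('g')): buffer="oggcgzxge" (len 9), cursors c1@3 c4@3 c2@5 c3@8, authorship .14.2..3.
After op 4 (move_right): buffer="oggcgzxge" (len 9), cursors c1@4 c4@4 c2@6 c3@9, authorship .14.2..3.
After op 5 (move_left): buffer="oggcgzxge" (len 9), cursors c1@3 c4@3 c2@5 c3@8, authorship .14.2..3.
After op 6 (insert('x')): buffer="oggxxcgxzxgxe" (len 13), cursors c1@5 c4@5 c2@8 c3@12, authorship .1414.22..33.
After op 7 (insert('p')): buffer="oggxxppcgxpzxgxpe" (len 17), cursors c1@7 c4@7 c2@11 c3@16, authorship .141414.222..333.
After op 8 (insert('o')): buffer="oggxxppoocgxpozxgxpoe" (len 21), cursors c1@9 c4@9 c2@14 c3@20, authorship .14141414.2222..3333.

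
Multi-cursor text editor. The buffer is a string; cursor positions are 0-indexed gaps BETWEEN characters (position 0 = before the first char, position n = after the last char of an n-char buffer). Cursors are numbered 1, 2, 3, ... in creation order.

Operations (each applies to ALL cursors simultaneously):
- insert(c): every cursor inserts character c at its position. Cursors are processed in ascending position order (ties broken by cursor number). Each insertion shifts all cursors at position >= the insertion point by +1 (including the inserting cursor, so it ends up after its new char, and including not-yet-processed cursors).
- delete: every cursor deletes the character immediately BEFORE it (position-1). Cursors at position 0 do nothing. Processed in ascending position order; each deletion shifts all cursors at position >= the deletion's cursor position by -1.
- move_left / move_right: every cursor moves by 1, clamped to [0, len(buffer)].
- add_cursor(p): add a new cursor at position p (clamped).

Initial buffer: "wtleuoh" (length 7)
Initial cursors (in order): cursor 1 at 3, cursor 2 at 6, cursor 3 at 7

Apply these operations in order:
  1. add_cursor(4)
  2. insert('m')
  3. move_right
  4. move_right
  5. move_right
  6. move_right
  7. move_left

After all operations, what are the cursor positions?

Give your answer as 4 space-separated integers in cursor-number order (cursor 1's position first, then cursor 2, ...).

Answer: 7 10 10 9

Derivation:
After op 1 (add_cursor(4)): buffer="wtleuoh" (len 7), cursors c1@3 c4@4 c2@6 c3@7, authorship .......
After op 2 (insert('m')): buffer="wtlmemuomhm" (len 11), cursors c1@4 c4@6 c2@9 c3@11, authorship ...1.4..2.3
After op 3 (move_right): buffer="wtlmemuomhm" (len 11), cursors c1@5 c4@7 c2@10 c3@11, authorship ...1.4..2.3
After op 4 (move_right): buffer="wtlmemuomhm" (len 11), cursors c1@6 c4@8 c2@11 c3@11, authorship ...1.4..2.3
After op 5 (move_right): buffer="wtlmemuomhm" (len 11), cursors c1@7 c4@9 c2@11 c3@11, authorship ...1.4..2.3
After op 6 (move_right): buffer="wtlmemuomhm" (len 11), cursors c1@8 c4@10 c2@11 c3@11, authorship ...1.4..2.3
After op 7 (move_left): buffer="wtlmemuomhm" (len 11), cursors c1@7 c4@9 c2@10 c3@10, authorship ...1.4..2.3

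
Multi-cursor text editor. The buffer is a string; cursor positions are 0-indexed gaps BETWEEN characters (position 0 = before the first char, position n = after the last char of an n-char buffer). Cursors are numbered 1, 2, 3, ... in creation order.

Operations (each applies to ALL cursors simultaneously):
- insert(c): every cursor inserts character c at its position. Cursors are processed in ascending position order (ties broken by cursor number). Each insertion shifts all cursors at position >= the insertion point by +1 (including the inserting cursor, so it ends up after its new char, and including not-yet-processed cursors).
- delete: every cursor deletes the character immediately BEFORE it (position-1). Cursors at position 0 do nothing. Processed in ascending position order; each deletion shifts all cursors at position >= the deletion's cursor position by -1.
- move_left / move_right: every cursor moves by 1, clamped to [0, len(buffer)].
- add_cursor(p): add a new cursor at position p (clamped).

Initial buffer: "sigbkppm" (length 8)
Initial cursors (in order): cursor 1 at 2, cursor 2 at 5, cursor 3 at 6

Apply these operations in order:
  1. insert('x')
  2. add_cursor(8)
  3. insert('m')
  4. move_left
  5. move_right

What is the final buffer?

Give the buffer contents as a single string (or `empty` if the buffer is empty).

After op 1 (insert('x')): buffer="sixgbkxpxpm" (len 11), cursors c1@3 c2@7 c3@9, authorship ..1...2.3..
After op 2 (add_cursor(8)): buffer="sixgbkxpxpm" (len 11), cursors c1@3 c2@7 c4@8 c3@9, authorship ..1...2.3..
After op 3 (insert('m')): buffer="sixmgbkxmpmxmpm" (len 15), cursors c1@4 c2@9 c4@11 c3@13, authorship ..11...22.433..
After op 4 (move_left): buffer="sixmgbkxmpmxmpm" (len 15), cursors c1@3 c2@8 c4@10 c3@12, authorship ..11...22.433..
After op 5 (move_right): buffer="sixmgbkxmpmxmpm" (len 15), cursors c1@4 c2@9 c4@11 c3@13, authorship ..11...22.433..

Answer: sixmgbkxmpmxmpm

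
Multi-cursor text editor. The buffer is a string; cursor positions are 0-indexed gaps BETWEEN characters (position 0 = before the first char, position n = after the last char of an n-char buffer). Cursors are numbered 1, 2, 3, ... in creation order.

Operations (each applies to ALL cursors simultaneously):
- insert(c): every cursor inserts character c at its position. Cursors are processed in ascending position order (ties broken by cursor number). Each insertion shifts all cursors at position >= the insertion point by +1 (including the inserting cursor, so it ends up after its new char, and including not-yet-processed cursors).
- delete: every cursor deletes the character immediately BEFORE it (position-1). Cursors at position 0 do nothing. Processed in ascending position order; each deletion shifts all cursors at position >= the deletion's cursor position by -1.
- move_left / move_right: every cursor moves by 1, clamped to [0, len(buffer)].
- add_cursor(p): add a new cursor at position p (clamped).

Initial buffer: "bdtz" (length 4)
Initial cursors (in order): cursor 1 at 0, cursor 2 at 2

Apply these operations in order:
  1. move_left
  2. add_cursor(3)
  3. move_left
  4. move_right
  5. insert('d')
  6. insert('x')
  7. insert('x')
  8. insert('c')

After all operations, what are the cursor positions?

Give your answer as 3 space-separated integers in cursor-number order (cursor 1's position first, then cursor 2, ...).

After op 1 (move_left): buffer="bdtz" (len 4), cursors c1@0 c2@1, authorship ....
After op 2 (add_cursor(3)): buffer="bdtz" (len 4), cursors c1@0 c2@1 c3@3, authorship ....
After op 3 (move_left): buffer="bdtz" (len 4), cursors c1@0 c2@0 c3@2, authorship ....
After op 4 (move_right): buffer="bdtz" (len 4), cursors c1@1 c2@1 c3@3, authorship ....
After op 5 (insert('d')): buffer="bdddtdz" (len 7), cursors c1@3 c2@3 c3@6, authorship .12..3.
After op 6 (insert('x')): buffer="bddxxdtdxz" (len 10), cursors c1@5 c2@5 c3@9, authorship .1212..33.
After op 7 (insert('x')): buffer="bddxxxxdtdxxz" (len 13), cursors c1@7 c2@7 c3@12, authorship .121212..333.
After op 8 (insert('c')): buffer="bddxxxxccdtdxxcz" (len 16), cursors c1@9 c2@9 c3@15, authorship .12121212..3333.

Answer: 9 9 15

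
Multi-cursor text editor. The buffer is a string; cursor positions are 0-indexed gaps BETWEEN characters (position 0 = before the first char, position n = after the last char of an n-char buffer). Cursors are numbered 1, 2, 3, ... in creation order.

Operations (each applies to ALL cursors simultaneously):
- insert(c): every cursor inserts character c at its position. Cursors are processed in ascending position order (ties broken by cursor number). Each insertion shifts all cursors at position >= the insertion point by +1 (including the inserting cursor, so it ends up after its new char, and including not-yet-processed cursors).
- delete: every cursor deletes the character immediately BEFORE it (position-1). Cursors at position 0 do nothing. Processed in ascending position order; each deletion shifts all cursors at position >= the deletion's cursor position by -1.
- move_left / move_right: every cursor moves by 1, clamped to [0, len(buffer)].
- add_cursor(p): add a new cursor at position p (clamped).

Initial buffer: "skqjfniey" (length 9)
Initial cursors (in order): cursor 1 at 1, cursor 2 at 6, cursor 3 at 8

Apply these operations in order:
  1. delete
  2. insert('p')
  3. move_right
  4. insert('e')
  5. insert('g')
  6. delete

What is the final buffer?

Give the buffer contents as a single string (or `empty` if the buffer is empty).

After op 1 (delete): buffer="kqjfiy" (len 6), cursors c1@0 c2@4 c3@5, authorship ......
After op 2 (insert('p')): buffer="pkqjfpipy" (len 9), cursors c1@1 c2@6 c3@8, authorship 1....2.3.
After op 3 (move_right): buffer="pkqjfpipy" (len 9), cursors c1@2 c2@7 c3@9, authorship 1....2.3.
After op 4 (insert('e')): buffer="pkeqjfpiepye" (len 12), cursors c1@3 c2@9 c3@12, authorship 1.1...2.23.3
After op 5 (insert('g')): buffer="pkegqjfpiegpyeg" (len 15), cursors c1@4 c2@11 c3@15, authorship 1.11...2.223.33
After op 6 (delete): buffer="pkeqjfpiepye" (len 12), cursors c1@3 c2@9 c3@12, authorship 1.1...2.23.3

Answer: pkeqjfpiepye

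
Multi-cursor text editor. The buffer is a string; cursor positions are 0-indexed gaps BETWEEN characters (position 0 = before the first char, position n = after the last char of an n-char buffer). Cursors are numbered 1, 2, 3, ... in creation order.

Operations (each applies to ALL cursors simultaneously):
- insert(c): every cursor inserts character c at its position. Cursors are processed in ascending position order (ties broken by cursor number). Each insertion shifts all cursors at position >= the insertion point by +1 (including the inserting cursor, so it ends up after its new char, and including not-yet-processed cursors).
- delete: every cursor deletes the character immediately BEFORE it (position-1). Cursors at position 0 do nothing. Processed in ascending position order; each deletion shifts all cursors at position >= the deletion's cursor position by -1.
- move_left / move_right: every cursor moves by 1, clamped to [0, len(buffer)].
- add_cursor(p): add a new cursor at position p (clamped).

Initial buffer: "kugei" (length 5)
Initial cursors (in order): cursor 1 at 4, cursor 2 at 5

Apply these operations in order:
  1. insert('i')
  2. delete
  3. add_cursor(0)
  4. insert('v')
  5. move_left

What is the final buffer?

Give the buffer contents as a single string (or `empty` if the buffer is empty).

Answer: vkugeviv

Derivation:
After op 1 (insert('i')): buffer="kugeiii" (len 7), cursors c1@5 c2@7, authorship ....1.2
After op 2 (delete): buffer="kugei" (len 5), cursors c1@4 c2@5, authorship .....
After op 3 (add_cursor(0)): buffer="kugei" (len 5), cursors c3@0 c1@4 c2@5, authorship .....
After op 4 (insert('v')): buffer="vkugeviv" (len 8), cursors c3@1 c1@6 c2@8, authorship 3....1.2
After op 5 (move_left): buffer="vkugeviv" (len 8), cursors c3@0 c1@5 c2@7, authorship 3....1.2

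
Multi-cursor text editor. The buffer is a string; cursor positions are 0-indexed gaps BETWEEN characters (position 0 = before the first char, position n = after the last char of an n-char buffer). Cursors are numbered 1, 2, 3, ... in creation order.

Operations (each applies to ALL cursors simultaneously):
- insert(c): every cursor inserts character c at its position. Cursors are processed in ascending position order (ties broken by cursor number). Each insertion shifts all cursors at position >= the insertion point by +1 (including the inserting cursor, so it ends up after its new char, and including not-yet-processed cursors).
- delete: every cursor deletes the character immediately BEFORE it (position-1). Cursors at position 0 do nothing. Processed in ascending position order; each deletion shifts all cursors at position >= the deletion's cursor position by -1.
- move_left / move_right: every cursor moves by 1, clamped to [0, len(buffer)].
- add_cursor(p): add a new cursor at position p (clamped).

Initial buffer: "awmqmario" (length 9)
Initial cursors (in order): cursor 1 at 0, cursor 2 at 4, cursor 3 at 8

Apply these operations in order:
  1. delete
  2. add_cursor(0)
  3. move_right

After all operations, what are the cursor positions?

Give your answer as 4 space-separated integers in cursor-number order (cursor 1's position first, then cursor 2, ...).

After op 1 (delete): buffer="awmmaro" (len 7), cursors c1@0 c2@3 c3@6, authorship .......
After op 2 (add_cursor(0)): buffer="awmmaro" (len 7), cursors c1@0 c4@0 c2@3 c3@6, authorship .......
After op 3 (move_right): buffer="awmmaro" (len 7), cursors c1@1 c4@1 c2@4 c3@7, authorship .......

Answer: 1 4 7 1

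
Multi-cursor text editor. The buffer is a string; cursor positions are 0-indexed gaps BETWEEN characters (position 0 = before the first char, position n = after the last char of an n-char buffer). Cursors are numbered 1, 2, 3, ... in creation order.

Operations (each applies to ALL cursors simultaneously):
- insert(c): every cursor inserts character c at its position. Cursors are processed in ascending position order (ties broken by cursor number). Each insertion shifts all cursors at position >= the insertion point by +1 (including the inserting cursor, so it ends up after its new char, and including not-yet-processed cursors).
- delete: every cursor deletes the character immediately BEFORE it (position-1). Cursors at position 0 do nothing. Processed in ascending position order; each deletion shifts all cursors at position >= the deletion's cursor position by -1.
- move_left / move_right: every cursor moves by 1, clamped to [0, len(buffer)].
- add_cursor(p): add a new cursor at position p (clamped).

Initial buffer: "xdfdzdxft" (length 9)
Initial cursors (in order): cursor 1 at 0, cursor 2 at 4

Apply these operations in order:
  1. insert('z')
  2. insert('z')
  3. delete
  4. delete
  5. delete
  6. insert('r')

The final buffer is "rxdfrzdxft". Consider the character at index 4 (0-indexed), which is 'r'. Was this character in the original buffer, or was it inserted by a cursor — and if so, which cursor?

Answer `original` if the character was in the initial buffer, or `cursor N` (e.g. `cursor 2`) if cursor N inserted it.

After op 1 (insert('z')): buffer="zxdfdzzdxft" (len 11), cursors c1@1 c2@6, authorship 1....2.....
After op 2 (insert('z')): buffer="zzxdfdzzzdxft" (len 13), cursors c1@2 c2@8, authorship 11....22.....
After op 3 (delete): buffer="zxdfdzzdxft" (len 11), cursors c1@1 c2@6, authorship 1....2.....
After op 4 (delete): buffer="xdfdzdxft" (len 9), cursors c1@0 c2@4, authorship .........
After op 5 (delete): buffer="xdfzdxft" (len 8), cursors c1@0 c2@3, authorship ........
After op 6 (insert('r')): buffer="rxdfrzdxft" (len 10), cursors c1@1 c2@5, authorship 1...2.....
Authorship (.=original, N=cursor N): 1 . . . 2 . . . . .
Index 4: author = 2

Answer: cursor 2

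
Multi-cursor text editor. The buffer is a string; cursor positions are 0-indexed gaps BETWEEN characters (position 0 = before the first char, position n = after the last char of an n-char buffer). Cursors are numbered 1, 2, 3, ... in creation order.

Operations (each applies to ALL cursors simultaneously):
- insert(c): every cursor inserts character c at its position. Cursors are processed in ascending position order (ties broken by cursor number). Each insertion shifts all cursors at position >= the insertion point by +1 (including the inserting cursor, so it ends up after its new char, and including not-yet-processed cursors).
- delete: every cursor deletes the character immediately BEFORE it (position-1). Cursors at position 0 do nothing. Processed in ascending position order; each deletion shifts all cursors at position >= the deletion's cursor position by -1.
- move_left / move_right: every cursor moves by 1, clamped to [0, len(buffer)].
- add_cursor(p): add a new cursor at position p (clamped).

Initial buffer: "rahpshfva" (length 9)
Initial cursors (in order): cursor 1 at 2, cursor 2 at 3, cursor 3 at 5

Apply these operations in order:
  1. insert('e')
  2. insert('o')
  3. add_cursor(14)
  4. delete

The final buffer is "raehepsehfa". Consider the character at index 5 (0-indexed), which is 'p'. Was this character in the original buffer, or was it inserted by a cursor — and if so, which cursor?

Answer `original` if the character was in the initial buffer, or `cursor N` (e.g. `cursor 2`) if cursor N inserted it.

After op 1 (insert('e')): buffer="raehepsehfva" (len 12), cursors c1@3 c2@5 c3@8, authorship ..1.2..3....
After op 2 (insert('o')): buffer="raeoheopseohfva" (len 15), cursors c1@4 c2@7 c3@11, authorship ..11.22..33....
After op 3 (add_cursor(14)): buffer="raeoheopseohfva" (len 15), cursors c1@4 c2@7 c3@11 c4@14, authorship ..11.22..33....
After op 4 (delete): buffer="raehepsehfa" (len 11), cursors c1@3 c2@5 c3@8 c4@10, authorship ..1.2..3...
Authorship (.=original, N=cursor N): . . 1 . 2 . . 3 . . .
Index 5: author = original

Answer: original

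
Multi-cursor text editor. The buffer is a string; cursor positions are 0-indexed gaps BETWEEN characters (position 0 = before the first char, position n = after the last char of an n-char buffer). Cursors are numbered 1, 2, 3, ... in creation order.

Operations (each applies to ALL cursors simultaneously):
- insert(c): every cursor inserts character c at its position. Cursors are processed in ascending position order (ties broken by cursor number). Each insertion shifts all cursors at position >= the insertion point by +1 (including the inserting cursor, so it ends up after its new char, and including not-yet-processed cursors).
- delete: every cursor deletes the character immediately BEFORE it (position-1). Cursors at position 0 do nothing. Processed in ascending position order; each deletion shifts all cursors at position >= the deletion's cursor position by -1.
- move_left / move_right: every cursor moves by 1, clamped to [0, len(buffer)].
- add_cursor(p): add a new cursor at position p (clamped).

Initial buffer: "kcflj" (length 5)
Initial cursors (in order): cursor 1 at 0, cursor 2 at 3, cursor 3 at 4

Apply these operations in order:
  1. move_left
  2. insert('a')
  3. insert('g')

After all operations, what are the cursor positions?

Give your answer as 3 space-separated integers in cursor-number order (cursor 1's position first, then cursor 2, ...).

After op 1 (move_left): buffer="kcflj" (len 5), cursors c1@0 c2@2 c3@3, authorship .....
After op 2 (insert('a')): buffer="akcafalj" (len 8), cursors c1@1 c2@4 c3@6, authorship 1..2.3..
After op 3 (insert('g')): buffer="agkcagfaglj" (len 11), cursors c1@2 c2@6 c3@9, authorship 11..22.33..

Answer: 2 6 9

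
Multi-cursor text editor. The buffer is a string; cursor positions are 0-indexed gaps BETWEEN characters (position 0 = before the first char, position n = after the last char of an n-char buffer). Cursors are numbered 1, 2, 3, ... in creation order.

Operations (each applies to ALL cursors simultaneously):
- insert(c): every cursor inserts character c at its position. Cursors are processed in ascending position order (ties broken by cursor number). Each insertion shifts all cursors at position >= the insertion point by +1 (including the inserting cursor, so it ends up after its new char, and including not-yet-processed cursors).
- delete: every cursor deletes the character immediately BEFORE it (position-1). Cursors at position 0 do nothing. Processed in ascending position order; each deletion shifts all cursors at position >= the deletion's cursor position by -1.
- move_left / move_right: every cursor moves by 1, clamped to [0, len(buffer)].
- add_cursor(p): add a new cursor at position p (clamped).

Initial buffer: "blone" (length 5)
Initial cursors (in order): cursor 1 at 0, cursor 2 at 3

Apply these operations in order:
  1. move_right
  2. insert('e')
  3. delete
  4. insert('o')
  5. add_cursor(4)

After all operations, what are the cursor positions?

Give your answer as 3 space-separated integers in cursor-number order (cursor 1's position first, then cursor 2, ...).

After op 1 (move_right): buffer="blone" (len 5), cursors c1@1 c2@4, authorship .....
After op 2 (insert('e')): buffer="belonee" (len 7), cursors c1@2 c2@6, authorship .1...2.
After op 3 (delete): buffer="blone" (len 5), cursors c1@1 c2@4, authorship .....
After op 4 (insert('o')): buffer="bolonoe" (len 7), cursors c1@2 c2@6, authorship .1...2.
After op 5 (add_cursor(4)): buffer="bolonoe" (len 7), cursors c1@2 c3@4 c2@6, authorship .1...2.

Answer: 2 6 4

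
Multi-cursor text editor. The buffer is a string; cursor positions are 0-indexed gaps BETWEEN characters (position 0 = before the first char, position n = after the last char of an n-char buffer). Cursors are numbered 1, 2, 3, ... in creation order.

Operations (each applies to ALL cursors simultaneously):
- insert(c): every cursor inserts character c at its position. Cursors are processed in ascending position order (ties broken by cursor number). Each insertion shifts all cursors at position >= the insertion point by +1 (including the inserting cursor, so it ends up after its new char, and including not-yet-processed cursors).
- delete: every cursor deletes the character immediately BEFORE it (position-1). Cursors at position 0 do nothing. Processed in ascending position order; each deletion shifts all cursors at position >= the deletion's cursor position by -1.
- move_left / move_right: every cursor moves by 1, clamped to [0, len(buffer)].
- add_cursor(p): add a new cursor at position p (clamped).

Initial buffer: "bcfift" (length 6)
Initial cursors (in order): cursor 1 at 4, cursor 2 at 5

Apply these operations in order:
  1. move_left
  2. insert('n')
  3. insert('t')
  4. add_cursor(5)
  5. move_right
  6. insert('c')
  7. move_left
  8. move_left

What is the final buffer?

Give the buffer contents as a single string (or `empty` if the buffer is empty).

Answer: bcfnticcntfct

Derivation:
After op 1 (move_left): buffer="bcfift" (len 6), cursors c1@3 c2@4, authorship ......
After op 2 (insert('n')): buffer="bcfninft" (len 8), cursors c1@4 c2@6, authorship ...1.2..
After op 3 (insert('t')): buffer="bcfntintft" (len 10), cursors c1@5 c2@8, authorship ...11.22..
After op 4 (add_cursor(5)): buffer="bcfntintft" (len 10), cursors c1@5 c3@5 c2@8, authorship ...11.22..
After op 5 (move_right): buffer="bcfntintft" (len 10), cursors c1@6 c3@6 c2@9, authorship ...11.22..
After op 6 (insert('c')): buffer="bcfnticcntfct" (len 13), cursors c1@8 c3@8 c2@12, authorship ...11.1322.2.
After op 7 (move_left): buffer="bcfnticcntfct" (len 13), cursors c1@7 c3@7 c2@11, authorship ...11.1322.2.
After op 8 (move_left): buffer="bcfnticcntfct" (len 13), cursors c1@6 c3@6 c2@10, authorship ...11.1322.2.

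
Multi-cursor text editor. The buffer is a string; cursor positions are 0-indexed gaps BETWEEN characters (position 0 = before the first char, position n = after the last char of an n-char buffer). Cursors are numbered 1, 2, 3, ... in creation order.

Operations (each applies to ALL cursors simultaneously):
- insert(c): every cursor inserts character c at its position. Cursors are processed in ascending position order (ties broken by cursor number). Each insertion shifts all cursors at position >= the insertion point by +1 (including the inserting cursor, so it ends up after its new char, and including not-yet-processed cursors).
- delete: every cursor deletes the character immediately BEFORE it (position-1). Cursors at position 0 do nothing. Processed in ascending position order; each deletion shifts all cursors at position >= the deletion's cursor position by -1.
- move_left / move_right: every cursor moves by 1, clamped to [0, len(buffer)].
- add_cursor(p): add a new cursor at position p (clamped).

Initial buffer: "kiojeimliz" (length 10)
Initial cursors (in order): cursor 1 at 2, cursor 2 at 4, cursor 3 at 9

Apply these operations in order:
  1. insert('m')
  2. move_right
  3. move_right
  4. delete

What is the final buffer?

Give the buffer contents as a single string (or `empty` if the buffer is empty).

Answer: kimomemlim

Derivation:
After op 1 (insert('m')): buffer="kimojmeimlimz" (len 13), cursors c1@3 c2@6 c3@12, authorship ..1..2.....3.
After op 2 (move_right): buffer="kimojmeimlimz" (len 13), cursors c1@4 c2@7 c3@13, authorship ..1..2.....3.
After op 3 (move_right): buffer="kimojmeimlimz" (len 13), cursors c1@5 c2@8 c3@13, authorship ..1..2.....3.
After op 4 (delete): buffer="kimomemlim" (len 10), cursors c1@4 c2@6 c3@10, authorship ..1.2....3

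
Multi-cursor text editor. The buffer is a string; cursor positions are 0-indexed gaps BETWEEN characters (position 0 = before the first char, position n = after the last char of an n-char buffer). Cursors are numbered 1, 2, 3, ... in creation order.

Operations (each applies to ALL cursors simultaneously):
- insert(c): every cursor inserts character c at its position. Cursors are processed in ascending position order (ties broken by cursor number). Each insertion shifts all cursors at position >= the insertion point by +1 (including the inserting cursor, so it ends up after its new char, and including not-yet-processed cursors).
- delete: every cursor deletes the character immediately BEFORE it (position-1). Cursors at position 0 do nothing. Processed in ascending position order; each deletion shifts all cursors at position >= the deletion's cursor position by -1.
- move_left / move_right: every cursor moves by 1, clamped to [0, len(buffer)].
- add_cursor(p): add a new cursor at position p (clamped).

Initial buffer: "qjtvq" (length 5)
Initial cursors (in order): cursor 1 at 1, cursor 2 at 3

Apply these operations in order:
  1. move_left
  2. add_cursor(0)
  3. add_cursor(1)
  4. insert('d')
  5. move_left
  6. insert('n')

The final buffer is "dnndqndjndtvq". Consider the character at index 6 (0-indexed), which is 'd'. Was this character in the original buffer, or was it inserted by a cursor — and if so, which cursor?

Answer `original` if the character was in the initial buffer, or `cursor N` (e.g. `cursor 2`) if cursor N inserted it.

Answer: cursor 4

Derivation:
After op 1 (move_left): buffer="qjtvq" (len 5), cursors c1@0 c2@2, authorship .....
After op 2 (add_cursor(0)): buffer="qjtvq" (len 5), cursors c1@0 c3@0 c2@2, authorship .....
After op 3 (add_cursor(1)): buffer="qjtvq" (len 5), cursors c1@0 c3@0 c4@1 c2@2, authorship .....
After op 4 (insert('d')): buffer="ddqdjdtvq" (len 9), cursors c1@2 c3@2 c4@4 c2@6, authorship 13.4.2...
After op 5 (move_left): buffer="ddqdjdtvq" (len 9), cursors c1@1 c3@1 c4@3 c2@5, authorship 13.4.2...
After op 6 (insert('n')): buffer="dnndqndjndtvq" (len 13), cursors c1@3 c3@3 c4@6 c2@9, authorship 1133.44.22...
Authorship (.=original, N=cursor N): 1 1 3 3 . 4 4 . 2 2 . . .
Index 6: author = 4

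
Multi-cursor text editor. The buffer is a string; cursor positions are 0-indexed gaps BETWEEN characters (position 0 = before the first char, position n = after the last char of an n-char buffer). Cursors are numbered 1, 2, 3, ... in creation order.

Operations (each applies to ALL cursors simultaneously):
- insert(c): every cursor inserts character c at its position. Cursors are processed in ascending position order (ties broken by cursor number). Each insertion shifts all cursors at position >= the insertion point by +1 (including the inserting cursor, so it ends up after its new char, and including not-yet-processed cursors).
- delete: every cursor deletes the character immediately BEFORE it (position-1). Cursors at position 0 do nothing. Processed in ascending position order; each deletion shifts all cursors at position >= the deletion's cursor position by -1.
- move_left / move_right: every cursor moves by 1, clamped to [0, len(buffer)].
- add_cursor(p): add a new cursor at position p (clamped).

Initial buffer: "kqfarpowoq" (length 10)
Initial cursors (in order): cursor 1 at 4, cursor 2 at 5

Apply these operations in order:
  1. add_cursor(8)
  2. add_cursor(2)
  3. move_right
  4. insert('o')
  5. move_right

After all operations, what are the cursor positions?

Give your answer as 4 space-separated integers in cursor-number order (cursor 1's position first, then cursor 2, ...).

Answer: 8 10 14 5

Derivation:
After op 1 (add_cursor(8)): buffer="kqfarpowoq" (len 10), cursors c1@4 c2@5 c3@8, authorship ..........
After op 2 (add_cursor(2)): buffer="kqfarpowoq" (len 10), cursors c4@2 c1@4 c2@5 c3@8, authorship ..........
After op 3 (move_right): buffer="kqfarpowoq" (len 10), cursors c4@3 c1@5 c2@6 c3@9, authorship ..........
After op 4 (insert('o')): buffer="kqfoaropoowooq" (len 14), cursors c4@4 c1@7 c2@9 c3@13, authorship ...4..1.2...3.
After op 5 (move_right): buffer="kqfoaropoowooq" (len 14), cursors c4@5 c1@8 c2@10 c3@14, authorship ...4..1.2...3.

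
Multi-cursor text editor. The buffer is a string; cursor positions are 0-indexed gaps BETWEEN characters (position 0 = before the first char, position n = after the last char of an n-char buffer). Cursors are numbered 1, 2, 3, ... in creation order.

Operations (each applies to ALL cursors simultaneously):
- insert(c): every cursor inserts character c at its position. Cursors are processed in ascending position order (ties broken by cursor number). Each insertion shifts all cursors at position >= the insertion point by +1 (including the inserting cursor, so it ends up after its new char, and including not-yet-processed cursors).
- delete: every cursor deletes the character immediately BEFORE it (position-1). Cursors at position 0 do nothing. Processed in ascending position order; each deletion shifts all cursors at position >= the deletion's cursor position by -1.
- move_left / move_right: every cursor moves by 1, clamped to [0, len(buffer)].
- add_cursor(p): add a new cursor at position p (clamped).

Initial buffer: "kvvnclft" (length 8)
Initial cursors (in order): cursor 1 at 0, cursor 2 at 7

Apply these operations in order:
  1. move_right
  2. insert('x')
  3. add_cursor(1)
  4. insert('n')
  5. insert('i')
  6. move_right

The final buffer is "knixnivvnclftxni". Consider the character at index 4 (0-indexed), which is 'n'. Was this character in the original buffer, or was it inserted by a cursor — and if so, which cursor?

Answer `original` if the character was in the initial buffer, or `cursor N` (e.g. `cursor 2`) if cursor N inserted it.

After op 1 (move_right): buffer="kvvnclft" (len 8), cursors c1@1 c2@8, authorship ........
After op 2 (insert('x')): buffer="kxvvnclftx" (len 10), cursors c1@2 c2@10, authorship .1.......2
After op 3 (add_cursor(1)): buffer="kxvvnclftx" (len 10), cursors c3@1 c1@2 c2@10, authorship .1.......2
After op 4 (insert('n')): buffer="knxnvvnclftxn" (len 13), cursors c3@2 c1@4 c2@13, authorship .311.......22
After op 5 (insert('i')): buffer="knixnivvnclftxni" (len 16), cursors c3@3 c1@6 c2@16, authorship .33111.......222
After op 6 (move_right): buffer="knixnivvnclftxni" (len 16), cursors c3@4 c1@7 c2@16, authorship .33111.......222
Authorship (.=original, N=cursor N): . 3 3 1 1 1 . . . . . . . 2 2 2
Index 4: author = 1

Answer: cursor 1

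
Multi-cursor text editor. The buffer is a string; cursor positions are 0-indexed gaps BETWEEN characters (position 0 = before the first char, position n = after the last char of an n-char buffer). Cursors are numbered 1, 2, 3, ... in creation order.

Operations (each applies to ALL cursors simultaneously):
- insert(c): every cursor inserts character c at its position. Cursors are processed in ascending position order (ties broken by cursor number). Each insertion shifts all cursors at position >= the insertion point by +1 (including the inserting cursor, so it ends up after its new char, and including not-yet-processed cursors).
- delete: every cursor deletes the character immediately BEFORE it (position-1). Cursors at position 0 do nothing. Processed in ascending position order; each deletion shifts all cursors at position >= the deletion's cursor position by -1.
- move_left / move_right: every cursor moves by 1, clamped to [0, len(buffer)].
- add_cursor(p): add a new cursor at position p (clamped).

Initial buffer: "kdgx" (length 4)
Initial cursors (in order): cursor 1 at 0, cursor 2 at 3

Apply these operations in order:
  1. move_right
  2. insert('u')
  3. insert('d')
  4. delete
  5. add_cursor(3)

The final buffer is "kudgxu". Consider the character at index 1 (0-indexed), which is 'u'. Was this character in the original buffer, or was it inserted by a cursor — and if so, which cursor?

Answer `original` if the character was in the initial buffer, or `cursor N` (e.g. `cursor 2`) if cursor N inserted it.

After op 1 (move_right): buffer="kdgx" (len 4), cursors c1@1 c2@4, authorship ....
After op 2 (insert('u')): buffer="kudgxu" (len 6), cursors c1@2 c2@6, authorship .1...2
After op 3 (insert('d')): buffer="kuddgxud" (len 8), cursors c1@3 c2@8, authorship .11...22
After op 4 (delete): buffer="kudgxu" (len 6), cursors c1@2 c2@6, authorship .1...2
After op 5 (add_cursor(3)): buffer="kudgxu" (len 6), cursors c1@2 c3@3 c2@6, authorship .1...2
Authorship (.=original, N=cursor N): . 1 . . . 2
Index 1: author = 1

Answer: cursor 1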